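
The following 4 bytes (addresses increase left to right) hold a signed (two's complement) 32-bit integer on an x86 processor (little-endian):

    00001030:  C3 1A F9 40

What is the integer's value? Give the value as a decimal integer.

Little-endian stores the least-significant byte at the lowest address.
Reassemble most-significant byte first: 40 F9 1A C3 → 0x40F91AC3.
0x40F91AC3 = 1090067139.

1090067139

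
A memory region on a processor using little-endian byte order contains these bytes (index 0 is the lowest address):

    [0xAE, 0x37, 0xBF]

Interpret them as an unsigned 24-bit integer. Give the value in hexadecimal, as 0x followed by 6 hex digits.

In little-endian order the low byte comes first in memory.
Reassemble most-significant byte first: BF 37 AE → 0xBF37AE.

0xBF37AE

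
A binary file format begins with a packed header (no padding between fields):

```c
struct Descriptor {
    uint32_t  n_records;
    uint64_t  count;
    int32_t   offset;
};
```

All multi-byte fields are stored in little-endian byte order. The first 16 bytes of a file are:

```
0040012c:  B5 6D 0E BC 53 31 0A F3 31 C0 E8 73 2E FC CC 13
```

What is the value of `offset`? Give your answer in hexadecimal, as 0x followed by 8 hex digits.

0x13CCFC2E

`offset` follows `n_records` (4 B), `count` (8 B), so it starts at offset 4 + 8 = 12 and occupies 4 bytes.
Bytes at offsets 12..15: 2E FC CC 13.
Little-endian: lowest address holds the least-significant byte.
Reassemble most-significant byte first: 13 CC FC 2E → 0x13CCFC2E.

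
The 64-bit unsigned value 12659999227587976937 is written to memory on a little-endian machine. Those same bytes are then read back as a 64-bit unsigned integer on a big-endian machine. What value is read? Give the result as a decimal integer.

16851935242051301807

12659999227587976937 in 64-bit hexadecimal is 0xAFB15A38D119DEE9.
Stored little-endian, the bytes at ascending addresses are E9 DE 19 D1 38 5A B1 AF.
Read back as big-endian, the last byte is least significant, giving 0xE9DE19D1385AB1AF.
0xE9DE19D1385AB1AF = 16851935242051301807.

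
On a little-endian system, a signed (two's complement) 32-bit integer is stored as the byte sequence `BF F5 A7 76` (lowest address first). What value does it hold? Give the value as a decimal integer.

1990718911

Little-endian stores the least-significant byte at the lowest address.
Reassemble most-significant byte first: 76 A7 F5 BF → 0x76A7F5BF.
0x76A7F5BF = 1990718911.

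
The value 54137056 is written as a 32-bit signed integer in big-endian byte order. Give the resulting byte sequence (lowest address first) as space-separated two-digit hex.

54137056 in hexadecimal, padded to 32 bits, is 0x033A10E0.
Split into bytes (most-significant first): 03 3A 10 E0.
Big-endian: lowest address holds the most-significant byte.
So the memory order matches the most-significant-first order: 03 3A 10 E0.

03 3A 10 E0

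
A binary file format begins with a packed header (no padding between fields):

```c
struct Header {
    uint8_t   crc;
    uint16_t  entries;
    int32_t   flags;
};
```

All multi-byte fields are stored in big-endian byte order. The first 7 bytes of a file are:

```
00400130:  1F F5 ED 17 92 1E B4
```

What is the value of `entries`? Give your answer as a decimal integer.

62957

`entries` follows `crc` (1 byte), so it starts at byte offset 1 and occupies 2 bytes.
Bytes at offsets 1..2: F5 ED.
Big-endian: lowest address holds the most-significant byte.
The bytes are already most-significant first: 0xF5ED.
0xF5ED = 62957.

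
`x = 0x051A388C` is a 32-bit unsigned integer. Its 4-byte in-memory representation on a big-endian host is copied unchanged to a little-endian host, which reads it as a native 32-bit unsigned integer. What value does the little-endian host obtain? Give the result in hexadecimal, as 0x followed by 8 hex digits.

Stored big-endian, the bytes at ascending addresses are 05 1A 38 8C.
Read back as little-endian, the first byte is least significant, giving 0x8C381A05.

0x8C381A05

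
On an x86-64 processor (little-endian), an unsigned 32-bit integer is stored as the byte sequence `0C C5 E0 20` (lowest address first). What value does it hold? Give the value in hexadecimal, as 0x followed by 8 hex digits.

0x20E0C50C

Little-endian stores the least-significant byte at the lowest address.
Reassemble most-significant byte first: 20 E0 C5 0C → 0x20E0C50C.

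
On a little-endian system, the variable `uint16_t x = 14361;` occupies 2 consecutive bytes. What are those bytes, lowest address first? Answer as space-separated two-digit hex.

14361 in hexadecimal, padded to 16 bits, is 0x3819.
Split into bytes (most-significant first): 38 19.
Little-endian: lowest address holds the least-significant byte.
So at ascending addresses the bytes are 19 38.

19 38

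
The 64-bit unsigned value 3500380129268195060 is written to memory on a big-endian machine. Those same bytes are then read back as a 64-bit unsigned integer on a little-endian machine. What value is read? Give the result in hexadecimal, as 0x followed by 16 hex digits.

0xF4DEDD872ED99330

3500380129268195060 in 64-bit hexadecimal is 0x3093D92E87DDDEF4.
Stored big-endian, the bytes at ascending addresses are 30 93 D9 2E 87 DD DE F4.
Read back as little-endian, the first byte is least significant, giving 0xF4DEDD872ED99330.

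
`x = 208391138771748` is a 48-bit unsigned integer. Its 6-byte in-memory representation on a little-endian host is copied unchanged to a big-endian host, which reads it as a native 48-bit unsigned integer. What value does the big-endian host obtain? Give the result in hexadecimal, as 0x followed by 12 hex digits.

0x2403CDD787BD

208391138771748 in 48-bit hexadecimal is 0xBD87D7CD0324.
Stored little-endian, the bytes at ascending addresses are 24 03 CD D7 87 BD.
Read back as big-endian, the last byte is least significant, giving 0x2403CDD787BD.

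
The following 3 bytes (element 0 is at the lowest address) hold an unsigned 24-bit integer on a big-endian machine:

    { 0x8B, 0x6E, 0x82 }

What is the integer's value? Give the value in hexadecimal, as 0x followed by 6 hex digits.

Big-endian stores the most-significant byte at the lowest address.
The bytes are already most-significant first: 0x8B6E82.

0x8B6E82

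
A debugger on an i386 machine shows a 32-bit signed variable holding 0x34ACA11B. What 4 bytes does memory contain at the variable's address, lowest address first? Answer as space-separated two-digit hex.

Split into bytes (most-significant first): 34 AC A1 1B.
Little-endian stores the least-significant byte at the lowest address.
So at ascending addresses the bytes are 1B A1 AC 34.

1B A1 AC 34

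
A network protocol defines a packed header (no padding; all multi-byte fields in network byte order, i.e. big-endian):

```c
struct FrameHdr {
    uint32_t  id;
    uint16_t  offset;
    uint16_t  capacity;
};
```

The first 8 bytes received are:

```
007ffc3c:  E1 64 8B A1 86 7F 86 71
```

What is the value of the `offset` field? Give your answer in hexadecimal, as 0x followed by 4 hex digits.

0x867F

`offset` follows `id` (4 bytes), so it starts at byte offset 4 and occupies 2 bytes.
Bytes at offsets 4..5: 86 7F.
Big-endian stores the most-significant byte at the lowest address.
The bytes are already most-significant first: 0x867F.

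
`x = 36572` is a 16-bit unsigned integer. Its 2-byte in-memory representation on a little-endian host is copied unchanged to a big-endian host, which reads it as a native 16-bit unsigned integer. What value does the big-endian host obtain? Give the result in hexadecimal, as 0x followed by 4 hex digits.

0xDC8E

36572 in 16-bit hexadecimal is 0x8EDC.
Stored little-endian, the bytes at ascending addresses are DC 8E.
Read back as big-endian, the last byte is least significant, giving 0xDC8E.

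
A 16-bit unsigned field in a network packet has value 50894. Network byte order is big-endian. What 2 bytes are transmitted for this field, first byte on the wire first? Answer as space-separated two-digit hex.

50894 in hexadecimal, padded to 16 bits, is 0xC6CE.
Split into bytes (most-significant first): C6 CE.
In big-endian order the high byte comes first in memory.
So the memory order matches the most-significant-first order: C6 CE.

C6 CE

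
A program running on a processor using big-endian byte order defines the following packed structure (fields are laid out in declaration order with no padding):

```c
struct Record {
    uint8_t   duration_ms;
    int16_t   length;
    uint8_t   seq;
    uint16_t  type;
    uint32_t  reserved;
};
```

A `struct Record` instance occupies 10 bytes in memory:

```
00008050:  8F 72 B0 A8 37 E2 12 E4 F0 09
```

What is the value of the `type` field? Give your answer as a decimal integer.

`type` follows `duration_ms` (1 B), `length` (2 B), `seq` (1 B), so it starts at offset 1 + 2 + 1 = 4 and occupies 2 bytes.
Bytes at offsets 4..5: 37 E2.
In big-endian order the high byte comes first in memory.
The bytes are already most-significant first: 0x37E2.
0x37E2 = 14306.

14306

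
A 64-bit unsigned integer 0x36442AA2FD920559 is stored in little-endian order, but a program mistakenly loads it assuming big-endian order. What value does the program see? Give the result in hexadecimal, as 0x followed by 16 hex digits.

Stored little-endian, the bytes at ascending addresses are 59 05 92 FD A2 2A 44 36.
Read back as big-endian, the last byte is least significant, giving 0x590592FDA22A4436.

0x590592FDA22A4436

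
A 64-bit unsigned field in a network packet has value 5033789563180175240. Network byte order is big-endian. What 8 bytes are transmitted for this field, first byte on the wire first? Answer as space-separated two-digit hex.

5033789563180175240 in hexadecimal, padded to 64 bits, is 0x45DB9CF0036C4F88.
Split into bytes (most-significant first): 45 DB 9C F0 03 6C 4F 88.
In big-endian order the high byte comes first in memory.
So the memory order matches the most-significant-first order: 45 DB 9C F0 03 6C 4F 88.

45 DB 9C F0 03 6C 4F 88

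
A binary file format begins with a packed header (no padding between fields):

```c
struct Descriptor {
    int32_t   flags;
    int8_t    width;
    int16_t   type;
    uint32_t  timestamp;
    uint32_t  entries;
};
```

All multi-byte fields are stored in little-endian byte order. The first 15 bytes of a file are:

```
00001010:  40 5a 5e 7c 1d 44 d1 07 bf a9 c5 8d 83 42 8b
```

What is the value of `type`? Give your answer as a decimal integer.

`type` follows `flags` (4 B), `width` (1 B), so it starts at offset 4 + 1 = 5 and occupies 2 bytes.
Bytes at offsets 5..6: 44 D1.
Little-endian stores the least-significant byte at the lowest address.
Reassemble most-significant byte first: D1 44 → 0xD144.
Top bit is set, so as a signed 16-bit value this is 0xD144 − 2^16 = -11964.

-11964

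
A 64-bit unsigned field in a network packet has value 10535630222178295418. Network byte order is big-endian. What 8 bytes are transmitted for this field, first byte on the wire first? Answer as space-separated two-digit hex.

92 36 13 DD ED CE 9E 7A

10535630222178295418 in hexadecimal, padded to 64 bits, is 0x923613DDEDCE9E7A.
Split into bytes (most-significant first): 92 36 13 DD ED CE 9E 7A.
Big-endian stores the most-significant byte at the lowest address.
So the memory order matches the most-significant-first order: 92 36 13 DD ED CE 9E 7A.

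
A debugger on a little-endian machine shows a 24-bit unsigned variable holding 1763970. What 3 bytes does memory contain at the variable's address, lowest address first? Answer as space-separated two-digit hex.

82 EA 1A

1763970 in hexadecimal, padded to 24 bits, is 0x1AEA82.
Split into bytes (most-significant first): 1A EA 82.
Little-endian stores the least-significant byte at the lowest address.
So at ascending addresses the bytes are 82 EA 1A.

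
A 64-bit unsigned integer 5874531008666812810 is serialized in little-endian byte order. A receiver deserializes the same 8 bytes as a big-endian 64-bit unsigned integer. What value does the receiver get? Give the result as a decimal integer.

9962414179787114065

5874531008666812810 in 64-bit hexadecimal is 0x518686D3E99A418A.
Stored little-endian, the bytes at ascending addresses are 8A 41 9A E9 D3 86 86 51.
Read back as big-endian, the last byte is least significant, giving 0x8A419AE9D3868651.
0x8A419AE9D3868651 = 9962414179787114065.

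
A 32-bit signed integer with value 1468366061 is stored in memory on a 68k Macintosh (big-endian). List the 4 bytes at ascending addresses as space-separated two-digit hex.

57 85 7C ED

1468366061 in hexadecimal, padded to 32 bits, is 0x57857CED.
Split into bytes (most-significant first): 57 85 7C ED.
Big-endian stores the most-significant byte at the lowest address.
So the memory order matches the most-significant-first order: 57 85 7C ED.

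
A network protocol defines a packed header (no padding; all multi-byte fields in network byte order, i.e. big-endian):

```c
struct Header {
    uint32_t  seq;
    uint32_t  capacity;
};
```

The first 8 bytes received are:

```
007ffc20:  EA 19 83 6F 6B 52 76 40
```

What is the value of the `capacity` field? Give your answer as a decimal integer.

1800566336

`capacity` follows `seq` (4 bytes), so it starts at byte offset 4 and occupies 4 bytes.
Bytes at offsets 4..7: 6B 52 76 40.
Big-endian stores the most-significant byte at the lowest address.
The bytes are already most-significant first: 0x6B527640.
0x6B527640 = 1800566336.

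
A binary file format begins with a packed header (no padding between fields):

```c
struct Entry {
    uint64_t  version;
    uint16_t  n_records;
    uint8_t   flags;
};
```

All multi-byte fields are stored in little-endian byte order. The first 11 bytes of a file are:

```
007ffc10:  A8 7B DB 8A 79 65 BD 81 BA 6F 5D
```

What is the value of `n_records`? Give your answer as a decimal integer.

28602

`n_records` follows `version` (8 bytes), so it starts at byte offset 8 and occupies 2 bytes.
Bytes at offsets 8..9: BA 6F.
In little-endian order the low byte comes first in memory.
Reassemble most-significant byte first: 6F BA → 0x6FBA.
0x6FBA = 28602.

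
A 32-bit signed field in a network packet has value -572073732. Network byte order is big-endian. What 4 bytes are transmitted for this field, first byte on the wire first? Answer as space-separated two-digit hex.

Two's complement of -572073732 in 32 bits: 572073732 = 0x22192704; invert → 0xDDE6D8FB; add 1 → 0xDDE6D8FC.
Split into bytes (most-significant first): DD E6 D8 FC.
Big-endian stores the most-significant byte at the lowest address.
So the memory order matches the most-significant-first order: DD E6 D8 FC.

DD E6 D8 FC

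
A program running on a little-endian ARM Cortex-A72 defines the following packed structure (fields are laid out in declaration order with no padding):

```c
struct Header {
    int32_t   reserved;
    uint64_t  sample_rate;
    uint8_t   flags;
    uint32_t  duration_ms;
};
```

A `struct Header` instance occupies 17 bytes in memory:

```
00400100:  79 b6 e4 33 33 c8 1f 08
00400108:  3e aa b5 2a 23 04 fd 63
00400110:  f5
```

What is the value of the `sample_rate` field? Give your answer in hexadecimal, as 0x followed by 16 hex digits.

0x2AB5AA3E081FC833

`sample_rate` follows `reserved` (4 bytes), so it starts at byte offset 4 and occupies 8 bytes.
Bytes at offsets 4..11: 33 C8 1F 08 3E AA B5 2A.
In little-endian order the low byte comes first in memory.
Reassemble most-significant byte first: 2A B5 AA 3E 08 1F C8 33 → 0x2AB5AA3E081FC833.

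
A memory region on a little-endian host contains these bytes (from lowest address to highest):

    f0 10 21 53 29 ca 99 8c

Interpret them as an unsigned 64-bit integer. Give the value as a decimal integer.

10131351115583787248

Little-endian: lowest address holds the least-significant byte.
Reassemble most-significant byte first: 8C 99 CA 29 53 21 10 F0 → 0x8C99CA29532110F0.
0x8C99CA29532110F0 = 10131351115583787248.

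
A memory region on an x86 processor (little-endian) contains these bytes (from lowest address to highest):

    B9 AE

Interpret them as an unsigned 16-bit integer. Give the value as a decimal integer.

Little-endian stores the least-significant byte at the lowest address.
Reassemble most-significant byte first: AE B9 → 0xAEB9.
0xAEB9 = 44729.

44729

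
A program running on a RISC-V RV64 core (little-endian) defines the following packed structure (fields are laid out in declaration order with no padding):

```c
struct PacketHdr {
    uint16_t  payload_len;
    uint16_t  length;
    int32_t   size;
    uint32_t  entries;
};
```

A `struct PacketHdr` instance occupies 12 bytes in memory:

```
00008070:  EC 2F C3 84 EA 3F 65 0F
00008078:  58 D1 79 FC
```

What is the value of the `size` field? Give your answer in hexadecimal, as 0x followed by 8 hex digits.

`size` follows `payload_len` (2 B), `length` (2 B), so it starts at offset 2 + 2 = 4 and occupies 4 bytes.
Bytes at offsets 4..7: EA 3F 65 0F.
Little-endian: lowest address holds the least-significant byte.
Reassemble most-significant byte first: 0F 65 3F EA → 0x0F653FEA.

0x0F653FEA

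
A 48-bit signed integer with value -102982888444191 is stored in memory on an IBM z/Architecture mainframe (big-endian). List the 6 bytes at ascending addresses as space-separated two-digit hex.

A2 56 6D 84 2E E1

Two's complement of -102982888444191 in 48 bits: 102982888444191 = 0x5DA9927BD11F; invert → 0xA2566D842EE0; add 1 → 0xA2566D842EE1.
Split into bytes (most-significant first): A2 56 6D 84 2E E1.
Big-endian: lowest address holds the most-significant byte.
So the memory order matches the most-significant-first order: A2 56 6D 84 2E E1.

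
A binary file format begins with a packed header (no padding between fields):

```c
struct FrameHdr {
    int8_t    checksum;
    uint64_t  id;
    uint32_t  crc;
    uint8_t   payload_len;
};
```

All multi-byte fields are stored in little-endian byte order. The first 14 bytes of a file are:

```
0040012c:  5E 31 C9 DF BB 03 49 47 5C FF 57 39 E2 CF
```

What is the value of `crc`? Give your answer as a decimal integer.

`crc` follows `checksum` (1 B), `id` (8 B), so it starts at offset 1 + 8 = 9 and occupies 4 bytes.
Bytes at offsets 9..12: FF 57 39 E2.
Little-endian stores the least-significant byte at the lowest address.
Reassemble most-significant byte first: E2 39 57 FF → 0xE23957FF.
0xE23957FF = 3795408895.

3795408895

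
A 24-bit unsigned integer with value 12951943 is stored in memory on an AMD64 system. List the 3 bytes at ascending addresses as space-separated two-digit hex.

87 A1 C5

12951943 in hexadecimal, padded to 24 bits, is 0xC5A187.
Split into bytes (most-significant first): C5 A1 87.
In little-endian order the low byte comes first in memory.
So at ascending addresses the bytes are 87 A1 C5.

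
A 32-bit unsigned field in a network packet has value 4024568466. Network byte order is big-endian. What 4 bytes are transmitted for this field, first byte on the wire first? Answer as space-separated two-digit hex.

4024568466 in hexadecimal, padded to 32 bits, is 0xEFE20A92.
Split into bytes (most-significant first): EF E2 0A 92.
Big-endian: lowest address holds the most-significant byte.
So the memory order matches the most-significant-first order: EF E2 0A 92.

EF E2 0A 92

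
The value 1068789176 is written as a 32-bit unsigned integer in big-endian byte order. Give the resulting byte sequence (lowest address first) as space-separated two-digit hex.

3F B4 6D B8

1068789176 in hexadecimal, padded to 32 bits, is 0x3FB46DB8.
Split into bytes (most-significant first): 3F B4 6D B8.
Big-endian stores the most-significant byte at the lowest address.
So the memory order matches the most-significant-first order: 3F B4 6D B8.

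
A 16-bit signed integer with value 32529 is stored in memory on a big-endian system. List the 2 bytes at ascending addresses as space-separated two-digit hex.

7F 11

32529 in hexadecimal, padded to 16 bits, is 0x7F11.
Split into bytes (most-significant first): 7F 11.
Big-endian stores the most-significant byte at the lowest address.
So the memory order matches the most-significant-first order: 7F 11.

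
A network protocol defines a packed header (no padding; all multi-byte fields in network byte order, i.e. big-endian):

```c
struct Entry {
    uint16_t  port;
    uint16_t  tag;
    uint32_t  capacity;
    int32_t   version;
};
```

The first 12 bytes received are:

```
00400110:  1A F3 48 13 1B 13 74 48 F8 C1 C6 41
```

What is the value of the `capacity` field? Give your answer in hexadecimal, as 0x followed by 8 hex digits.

`capacity` follows `port` (2 B), `tag` (2 B), so it starts at offset 2 + 2 = 4 and occupies 4 bytes.
Bytes at offsets 4..7: 1B 13 74 48.
Big-endian stores the most-significant byte at the lowest address.
The bytes are already most-significant first: 0x1B137448.

0x1B137448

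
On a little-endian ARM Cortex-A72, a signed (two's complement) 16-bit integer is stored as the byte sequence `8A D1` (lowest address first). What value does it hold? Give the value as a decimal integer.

In little-endian order the low byte comes first in memory.
Reassemble most-significant byte first: D1 8A → 0xD18A.
Top bit is set, so as a signed 16-bit value this is 0xD18A − 2^16 = -11894.

-11894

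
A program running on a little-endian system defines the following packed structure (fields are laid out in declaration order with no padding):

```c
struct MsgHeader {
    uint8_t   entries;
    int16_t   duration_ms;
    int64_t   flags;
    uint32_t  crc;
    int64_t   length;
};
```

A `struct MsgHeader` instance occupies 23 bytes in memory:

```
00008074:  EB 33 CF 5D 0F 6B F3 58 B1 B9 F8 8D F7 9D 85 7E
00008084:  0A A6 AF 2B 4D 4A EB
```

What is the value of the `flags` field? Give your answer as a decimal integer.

`flags` follows `entries` (1 B), `duration_ms` (2 B), so it starts at offset 1 + 2 = 3 and occupies 8 bytes.
Bytes at offsets 3..10: 5D 0F 6B F3 58 B1 B9 F8.
Little-endian stores the least-significant byte at the lowest address.
Reassemble most-significant byte first: F8 B9 B1 58 F3 6B 0F 5D → 0xF8B9B158F36B0F5D.
Top bit is set, so as a signed 64-bit value this is 0xF8B9B158F36B0F5D − 2^64 = -524192886012833955.

-524192886012833955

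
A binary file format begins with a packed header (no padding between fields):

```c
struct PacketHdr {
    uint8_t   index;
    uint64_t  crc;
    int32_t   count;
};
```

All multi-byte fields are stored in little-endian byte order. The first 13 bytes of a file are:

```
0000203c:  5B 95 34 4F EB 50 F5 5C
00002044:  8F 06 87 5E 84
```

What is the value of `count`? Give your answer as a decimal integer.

-2074179834

`count` follows `index` (1 B), `crc` (8 B), so it starts at offset 1 + 8 = 9 and occupies 4 bytes.
Bytes at offsets 9..12: 06 87 5E 84.
Little-endian stores the least-significant byte at the lowest address.
Reassemble most-significant byte first: 84 5E 87 06 → 0x845E8706.
Top bit is set, so as a signed 32-bit value this is 0x845E8706 − 2^32 = -2074179834.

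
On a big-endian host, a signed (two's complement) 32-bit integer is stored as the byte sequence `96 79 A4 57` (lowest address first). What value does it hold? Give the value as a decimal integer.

In big-endian order the high byte comes first in memory.
The bytes are already most-significant first: 0x9679A457.
Top bit is set, so as a signed 32-bit value this is 0x9679A457 − 2^32 = -1770412969.

-1770412969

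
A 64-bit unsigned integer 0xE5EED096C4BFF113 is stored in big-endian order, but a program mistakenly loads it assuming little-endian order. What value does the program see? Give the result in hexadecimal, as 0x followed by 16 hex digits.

Stored big-endian, the bytes at ascending addresses are E5 EE D0 96 C4 BF F1 13.
Read back as little-endian, the first byte is least significant, giving 0x13F1BFC496D0EEE5.

0x13F1BFC496D0EEE5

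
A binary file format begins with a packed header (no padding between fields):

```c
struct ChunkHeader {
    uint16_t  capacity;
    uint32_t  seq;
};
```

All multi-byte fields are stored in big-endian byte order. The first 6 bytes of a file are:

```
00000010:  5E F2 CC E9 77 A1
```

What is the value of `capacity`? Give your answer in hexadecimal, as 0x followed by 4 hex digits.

`capacity` is the first field, at byte offset 0, occupying 2 bytes.
Bytes at offsets 0..1: 5E F2.
Big-endian stores the most-significant byte at the lowest address.
The bytes are already most-significant first: 0x5EF2.

0x5EF2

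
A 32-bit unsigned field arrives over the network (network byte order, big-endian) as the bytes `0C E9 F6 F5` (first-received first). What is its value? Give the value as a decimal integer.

216659701

Big-endian stores the most-significant byte at the lowest address.
The bytes are already most-significant first: 0x0CE9F6F5.
0x0CE9F6F5 = 216659701.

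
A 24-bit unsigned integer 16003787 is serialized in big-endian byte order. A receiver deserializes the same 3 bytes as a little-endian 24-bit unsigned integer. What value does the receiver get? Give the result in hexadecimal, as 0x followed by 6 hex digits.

16003787 in 24-bit hexadecimal is 0xF432CB.
Stored big-endian, the bytes at ascending addresses are F4 32 CB.
Read back as little-endian, the first byte is least significant, giving 0xCB32F4.

0xCB32F4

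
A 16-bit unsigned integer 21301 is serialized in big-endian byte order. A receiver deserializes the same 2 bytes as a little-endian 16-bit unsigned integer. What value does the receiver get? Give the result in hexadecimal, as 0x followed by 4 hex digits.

0x3553

21301 in 16-bit hexadecimal is 0x5335.
Stored big-endian, the bytes at ascending addresses are 53 35.
Read back as little-endian, the first byte is least significant, giving 0x3553.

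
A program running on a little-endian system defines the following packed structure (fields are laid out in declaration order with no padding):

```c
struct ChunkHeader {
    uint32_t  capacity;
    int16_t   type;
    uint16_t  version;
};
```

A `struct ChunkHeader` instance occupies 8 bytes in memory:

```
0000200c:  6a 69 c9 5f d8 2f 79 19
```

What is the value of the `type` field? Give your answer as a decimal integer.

`type` follows `capacity` (4 bytes), so it starts at byte offset 4 and occupies 2 bytes.
Bytes at offsets 4..5: D8 2F.
Little-endian: lowest address holds the least-significant byte.
Reassemble most-significant byte first: 2F D8 → 0x2FD8.
0x2FD8 = 12248.

12248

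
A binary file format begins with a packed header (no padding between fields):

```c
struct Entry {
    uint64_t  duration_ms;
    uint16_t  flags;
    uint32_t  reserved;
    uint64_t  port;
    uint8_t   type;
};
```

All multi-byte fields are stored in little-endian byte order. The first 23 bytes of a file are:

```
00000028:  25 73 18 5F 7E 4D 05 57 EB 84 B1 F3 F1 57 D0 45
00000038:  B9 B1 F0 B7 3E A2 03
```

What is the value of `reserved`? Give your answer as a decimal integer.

1475474353

`reserved` follows `duration_ms` (8 B), `flags` (2 B), so it starts at offset 8 + 2 = 10 and occupies 4 bytes.
Bytes at offsets 10..13: B1 F3 F1 57.
Little-endian: lowest address holds the least-significant byte.
Reassemble most-significant byte first: 57 F1 F3 B1 → 0x57F1F3B1.
0x57F1F3B1 = 1475474353.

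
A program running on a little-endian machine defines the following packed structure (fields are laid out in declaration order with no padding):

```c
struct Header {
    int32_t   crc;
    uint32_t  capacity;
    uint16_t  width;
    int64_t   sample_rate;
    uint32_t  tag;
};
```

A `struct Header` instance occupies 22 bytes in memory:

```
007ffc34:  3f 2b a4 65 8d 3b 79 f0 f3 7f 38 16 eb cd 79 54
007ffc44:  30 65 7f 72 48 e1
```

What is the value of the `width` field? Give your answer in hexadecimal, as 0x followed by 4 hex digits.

0x7FF3

`width` follows `crc` (4 B), `capacity` (4 B), so it starts at offset 4 + 4 = 8 and occupies 2 bytes.
Bytes at offsets 8..9: F3 7F.
Little-endian stores the least-significant byte at the lowest address.
Reassemble most-significant byte first: 7F F3 → 0x7FF3.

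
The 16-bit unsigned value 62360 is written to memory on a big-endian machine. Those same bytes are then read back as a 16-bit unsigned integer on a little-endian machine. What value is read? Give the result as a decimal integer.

62360 in 16-bit hexadecimal is 0xF398.
Stored big-endian, the bytes at ascending addresses are F3 98.
Read back as little-endian, the first byte is least significant, giving 0x98F3.
0x98F3 = 39155.

39155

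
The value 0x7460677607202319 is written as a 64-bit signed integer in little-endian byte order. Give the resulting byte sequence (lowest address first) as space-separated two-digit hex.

19 23 20 07 76 67 60 74

Split into bytes (most-significant first): 74 60 67 76 07 20 23 19.
Little-endian: lowest address holds the least-significant byte.
So at ascending addresses the bytes are 19 23 20 07 76 67 60 74.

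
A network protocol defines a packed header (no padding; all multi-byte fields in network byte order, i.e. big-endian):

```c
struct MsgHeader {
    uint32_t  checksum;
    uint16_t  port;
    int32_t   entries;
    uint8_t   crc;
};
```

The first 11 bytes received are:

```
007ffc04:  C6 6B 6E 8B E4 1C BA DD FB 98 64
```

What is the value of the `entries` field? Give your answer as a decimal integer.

`entries` follows `checksum` (4 B), `port` (2 B), so it starts at offset 4 + 2 = 6 and occupies 4 bytes.
Bytes at offsets 6..9: BA DD FB 98.
Big-endian stores the most-significant byte at the lowest address.
The bytes are already most-significant first: 0xBADDFB98.
Top bit is set, so as a signed 32-bit value this is 0xBADDFB98 − 2^32 = -1159857256.

-1159857256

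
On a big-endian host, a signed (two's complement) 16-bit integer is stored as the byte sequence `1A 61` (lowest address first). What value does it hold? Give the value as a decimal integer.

6753

Big-endian: lowest address holds the most-significant byte.
The bytes are already most-significant first: 0x1A61.
0x1A61 = 6753.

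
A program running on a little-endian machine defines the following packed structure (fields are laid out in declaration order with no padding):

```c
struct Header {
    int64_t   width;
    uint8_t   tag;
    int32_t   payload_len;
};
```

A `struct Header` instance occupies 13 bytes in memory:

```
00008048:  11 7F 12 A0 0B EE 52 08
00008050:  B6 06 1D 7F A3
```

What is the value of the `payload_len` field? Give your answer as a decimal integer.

`payload_len` follows `width` (8 B), `tag` (1 B), so it starts at offset 8 + 1 = 9 and occupies 4 bytes.
Bytes at offsets 9..12: 06 1D 7F A3.
Little-endian: lowest address holds the least-significant byte.
Reassemble most-significant byte first: A3 7F 1D 06 → 0xA37F1D06.
Top bit is set, so as a signed 32-bit value this is 0xA37F1D06 − 2^32 = -1551950586.

-1551950586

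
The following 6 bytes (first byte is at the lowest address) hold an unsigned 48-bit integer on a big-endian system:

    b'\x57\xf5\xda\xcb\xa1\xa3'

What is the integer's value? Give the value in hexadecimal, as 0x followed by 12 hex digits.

Big-endian: lowest address holds the most-significant byte.
The bytes are already most-significant first: 0x57F5DACBA1A3.

0x57F5DACBA1A3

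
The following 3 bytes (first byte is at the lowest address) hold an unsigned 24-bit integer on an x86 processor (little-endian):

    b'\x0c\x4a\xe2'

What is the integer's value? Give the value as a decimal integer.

In little-endian order the low byte comes first in memory.
Reassemble most-significant byte first: E2 4A 0C → 0xE24A0C.
0xE24A0C = 14830092.

14830092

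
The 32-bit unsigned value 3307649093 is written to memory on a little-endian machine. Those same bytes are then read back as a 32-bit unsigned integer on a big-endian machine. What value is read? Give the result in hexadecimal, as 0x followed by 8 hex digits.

3307649093 in 32-bit hexadecimal is 0xC526B845.
Stored little-endian, the bytes at ascending addresses are 45 B8 26 C5.
Read back as big-endian, the last byte is least significant, giving 0x45B826C5.

0x45B826C5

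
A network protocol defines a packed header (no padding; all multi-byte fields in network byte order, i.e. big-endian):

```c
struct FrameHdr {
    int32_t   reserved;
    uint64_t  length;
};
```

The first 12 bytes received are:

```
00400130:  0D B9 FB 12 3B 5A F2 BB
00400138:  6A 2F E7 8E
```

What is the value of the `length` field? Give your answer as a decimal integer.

`length` follows `reserved` (4 bytes), so it starts at byte offset 4 and occupies 8 bytes.
Bytes at offsets 4..11: 3B 5A F2 BB 6A 2F E7 8E.
In big-endian order the high byte comes first in memory.
The bytes are already most-significant first: 0x3B5AF2BB6A2FE78E.
0x3B5AF2BB6A2FE78E = 4276997682896037774.

4276997682896037774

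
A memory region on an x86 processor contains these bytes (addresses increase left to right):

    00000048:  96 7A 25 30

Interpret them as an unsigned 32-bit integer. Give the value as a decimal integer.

807762582

Little-endian: lowest address holds the least-significant byte.
Reassemble most-significant byte first: 30 25 7A 96 → 0x30257A96.
0x30257A96 = 807762582.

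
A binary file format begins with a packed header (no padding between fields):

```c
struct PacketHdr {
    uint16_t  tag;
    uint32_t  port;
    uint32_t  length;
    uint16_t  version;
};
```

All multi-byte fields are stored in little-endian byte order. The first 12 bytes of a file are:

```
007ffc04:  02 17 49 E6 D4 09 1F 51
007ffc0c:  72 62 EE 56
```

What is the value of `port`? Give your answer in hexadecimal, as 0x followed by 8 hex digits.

0x09D4E649

`port` follows `tag` (2 bytes), so it starts at byte offset 2 and occupies 4 bytes.
Bytes at offsets 2..5: 49 E6 D4 09.
Little-endian stores the least-significant byte at the lowest address.
Reassemble most-significant byte first: 09 D4 E6 49 → 0x09D4E649.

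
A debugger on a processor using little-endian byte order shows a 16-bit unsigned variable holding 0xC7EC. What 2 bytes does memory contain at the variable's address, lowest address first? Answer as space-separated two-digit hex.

Split into bytes (most-significant first): C7 EC.
Little-endian stores the least-significant byte at the lowest address.
So at ascending addresses the bytes are EC C7.

EC C7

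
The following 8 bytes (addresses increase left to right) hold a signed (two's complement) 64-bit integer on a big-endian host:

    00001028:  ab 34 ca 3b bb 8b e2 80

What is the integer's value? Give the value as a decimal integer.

-6110036436536532352

Big-endian stores the most-significant byte at the lowest address.
The bytes are already most-significant first: 0xAB34CA3BBB8BE280.
Top bit is set, so as a signed 64-bit value this is 0xAB34CA3BBB8BE280 − 2^64 = -6110036436536532352.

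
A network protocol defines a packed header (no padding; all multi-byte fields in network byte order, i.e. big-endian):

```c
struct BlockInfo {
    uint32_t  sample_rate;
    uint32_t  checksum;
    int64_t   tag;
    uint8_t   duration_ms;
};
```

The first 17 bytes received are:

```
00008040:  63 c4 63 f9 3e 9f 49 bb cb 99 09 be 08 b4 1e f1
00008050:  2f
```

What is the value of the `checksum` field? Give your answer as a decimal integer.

`checksum` follows `sample_rate` (4 bytes), so it starts at byte offset 4 and occupies 4 bytes.
Bytes at offsets 4..7: 3E 9F 49 BB.
In big-endian order the high byte comes first in memory.
The bytes are already most-significant first: 0x3E9F49BB.
0x3E9F49BB = 1050626491.

1050626491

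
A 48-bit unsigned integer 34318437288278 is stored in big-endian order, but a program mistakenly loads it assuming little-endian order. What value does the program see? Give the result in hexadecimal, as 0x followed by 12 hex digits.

0x56894362361F

34318437288278 in 48-bit hexadecimal is 0x1F3662438956.
Stored big-endian, the bytes at ascending addresses are 1F 36 62 43 89 56.
Read back as little-endian, the first byte is least significant, giving 0x56894362361F.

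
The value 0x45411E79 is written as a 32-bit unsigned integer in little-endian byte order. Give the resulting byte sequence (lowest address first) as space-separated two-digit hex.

79 1E 41 45

Split into bytes (most-significant first): 45 41 1E 79.
Little-endian: lowest address holds the least-significant byte.
So at ascending addresses the bytes are 79 1E 41 45.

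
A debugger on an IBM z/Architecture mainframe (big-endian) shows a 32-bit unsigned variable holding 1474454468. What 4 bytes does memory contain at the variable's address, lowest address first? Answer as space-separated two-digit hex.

57 E2 63 C4

1474454468 in hexadecimal, padded to 32 bits, is 0x57E263C4.
Split into bytes (most-significant first): 57 E2 63 C4.
In big-endian order the high byte comes first in memory.
So the memory order matches the most-significant-first order: 57 E2 63 C4.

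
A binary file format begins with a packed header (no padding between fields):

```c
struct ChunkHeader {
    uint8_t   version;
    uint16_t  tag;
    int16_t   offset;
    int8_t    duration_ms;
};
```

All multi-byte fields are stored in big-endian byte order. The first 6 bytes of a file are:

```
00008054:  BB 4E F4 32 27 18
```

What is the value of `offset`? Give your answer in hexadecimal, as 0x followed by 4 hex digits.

`offset` follows `version` (1 B), `tag` (2 B), so it starts at offset 1 + 2 = 3 and occupies 2 bytes.
Bytes at offsets 3..4: 32 27.
In big-endian order the high byte comes first in memory.
The bytes are already most-significant first: 0x3227.

0x3227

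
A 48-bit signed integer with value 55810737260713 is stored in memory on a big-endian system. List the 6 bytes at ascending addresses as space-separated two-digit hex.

55810737260713 in hexadecimal, padded to 48 bits, is 0x32C2732B48A9.
Split into bytes (most-significant first): 32 C2 73 2B 48 A9.
Big-endian: lowest address holds the most-significant byte.
So the memory order matches the most-significant-first order: 32 C2 73 2B 48 A9.

32 C2 73 2B 48 A9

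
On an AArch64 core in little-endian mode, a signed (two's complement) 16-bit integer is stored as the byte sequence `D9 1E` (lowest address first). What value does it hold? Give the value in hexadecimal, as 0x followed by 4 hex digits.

In little-endian order the low byte comes first in memory.
Reassemble most-significant byte first: 1E D9 → 0x1ED9.

0x1ED9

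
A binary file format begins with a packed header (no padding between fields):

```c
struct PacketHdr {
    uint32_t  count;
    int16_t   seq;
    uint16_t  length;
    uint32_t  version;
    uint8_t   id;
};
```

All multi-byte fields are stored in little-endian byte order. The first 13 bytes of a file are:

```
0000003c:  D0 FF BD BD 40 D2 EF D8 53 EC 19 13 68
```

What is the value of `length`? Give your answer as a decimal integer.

55535

`length` follows `count` (4 B), `seq` (2 B), so it starts at offset 4 + 2 = 6 and occupies 2 bytes.
Bytes at offsets 6..7: EF D8.
In little-endian order the low byte comes first in memory.
Reassemble most-significant byte first: D8 EF → 0xD8EF.
0xD8EF = 55535.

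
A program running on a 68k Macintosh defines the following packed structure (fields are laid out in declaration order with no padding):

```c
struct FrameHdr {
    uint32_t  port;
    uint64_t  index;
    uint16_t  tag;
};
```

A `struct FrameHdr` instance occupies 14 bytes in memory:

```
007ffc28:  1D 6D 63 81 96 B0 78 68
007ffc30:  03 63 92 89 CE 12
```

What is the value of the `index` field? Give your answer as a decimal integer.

10858311089719054985

`index` follows `port` (4 bytes), so it starts at byte offset 4 and occupies 8 bytes.
Bytes at offsets 4..11: 96 B0 78 68 03 63 92 89.
Big-endian: lowest address holds the most-significant byte.
The bytes are already most-significant first: 0x96B0786803639289.
0x96B0786803639289 = 10858311089719054985.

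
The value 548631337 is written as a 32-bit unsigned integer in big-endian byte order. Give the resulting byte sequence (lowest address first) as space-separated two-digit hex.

20 B3 73 29

548631337 in hexadecimal, padded to 32 bits, is 0x20B37329.
Split into bytes (most-significant first): 20 B3 73 29.
Big-endian: lowest address holds the most-significant byte.
So the memory order matches the most-significant-first order: 20 B3 73 29.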